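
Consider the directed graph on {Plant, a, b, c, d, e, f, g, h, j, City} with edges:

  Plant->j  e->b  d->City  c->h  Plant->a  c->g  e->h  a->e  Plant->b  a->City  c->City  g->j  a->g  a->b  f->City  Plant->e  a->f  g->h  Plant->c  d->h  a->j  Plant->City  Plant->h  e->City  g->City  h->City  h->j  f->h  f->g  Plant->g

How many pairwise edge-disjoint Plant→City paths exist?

Assign every edge capacity 1; by Menger, the answer equals the max flow.
Path Plant→City (+1); total 1.
Path Plant→a→City (+1); total 2.
Path Plant→c→City (+1); total 3.
Path Plant→e→City (+1); total 4.
Path Plant→g→City (+1); total 5.
Path Plant→h→City (+1); total 6.
No residual Plant→City path; max flow = 6.
Certifying cut of size 6: {Plant→City, Plant→a, Plant→c, Plant→e, Plant→g, Plant→h}.

6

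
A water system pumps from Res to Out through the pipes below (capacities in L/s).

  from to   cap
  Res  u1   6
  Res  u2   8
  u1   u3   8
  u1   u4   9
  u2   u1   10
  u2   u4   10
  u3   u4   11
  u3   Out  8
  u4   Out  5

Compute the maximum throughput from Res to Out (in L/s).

Augment Res→u1→u3→Out: bottleneck 6, flow now 6.
Augment Res→u2→u4→Out: bottleneck 5, flow now 11.
Augment Res→u2→u1→u3→Out: bottleneck 2, flow now 13.
No augmenting path remains; maximum flow = 13.
In the residual graph, reachable from Res: {Res, u1, u2, u4}.
Min-cut edges: u1→u3 (8), u4→Out (5); capacity 8 + 5 = 13.
This cut is saturated, so no flow can exceed 13.

13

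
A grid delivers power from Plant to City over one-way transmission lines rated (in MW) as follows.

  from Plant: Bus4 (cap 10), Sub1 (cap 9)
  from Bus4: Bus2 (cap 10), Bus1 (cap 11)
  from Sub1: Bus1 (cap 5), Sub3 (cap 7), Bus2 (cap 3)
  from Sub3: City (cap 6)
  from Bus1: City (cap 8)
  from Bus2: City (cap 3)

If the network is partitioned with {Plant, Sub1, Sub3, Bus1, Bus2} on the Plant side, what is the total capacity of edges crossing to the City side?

Edges leaving {Plant, Sub1, Sub3, Bus1, Bus2}: Plant→Bus4 (10), Sub3→City (6), Bus1→City (8), Bus2→City (3).
Cut capacity = 10 + 6 + 8 + 3 = 27.

27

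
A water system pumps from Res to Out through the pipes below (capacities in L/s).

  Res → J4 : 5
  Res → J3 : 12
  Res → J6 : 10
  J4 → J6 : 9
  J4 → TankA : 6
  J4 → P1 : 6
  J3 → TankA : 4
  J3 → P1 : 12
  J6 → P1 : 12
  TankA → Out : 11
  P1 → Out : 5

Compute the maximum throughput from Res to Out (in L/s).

14

Augment Res→J4→TankA→Out: bottleneck 5, flow now 5.
Augment Res→J3→TankA→Out: bottleneck 4, flow now 9.
Augment Res→J3→P1→Out: bottleneck 5, flow now 14.
No augmenting path remains; maximum flow = 14.
In the residual graph, reachable from Res: {Res, J3, J6, P1}.
Min-cut edges: Res→J4 (5), J3→TankA (4), P1→Out (5); capacity 5 + 4 + 5 = 14.
This cut is saturated, so no flow can exceed 14.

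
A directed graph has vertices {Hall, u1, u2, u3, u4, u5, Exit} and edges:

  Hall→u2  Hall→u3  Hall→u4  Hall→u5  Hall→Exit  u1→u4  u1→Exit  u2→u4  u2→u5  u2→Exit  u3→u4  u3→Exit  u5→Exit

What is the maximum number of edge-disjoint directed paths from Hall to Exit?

Assign every edge capacity 1; by Menger, the answer equals the max flow.
Path Hall→Exit (+1); total 1.
Path Hall→u2→Exit (+1); total 2.
Path Hall→u3→Exit (+1); total 3.
Path Hall→u5→Exit (+1); total 4.
No residual Hall→Exit path; max flow = 4.
Certifying cut of size 4: {Hall→Exit, Hall→u2, Hall→u3, Hall→u5}.

4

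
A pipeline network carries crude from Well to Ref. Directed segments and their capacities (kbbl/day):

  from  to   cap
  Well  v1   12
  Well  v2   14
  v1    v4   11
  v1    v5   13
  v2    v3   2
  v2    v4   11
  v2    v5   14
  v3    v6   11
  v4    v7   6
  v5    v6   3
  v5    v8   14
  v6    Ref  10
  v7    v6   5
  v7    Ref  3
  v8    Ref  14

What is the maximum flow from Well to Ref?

Augment Well→v1→v4→v7→Ref: bottleneck 3, flow now 3.
Augment Well→v1→v5→v6→Ref: bottleneck 3, flow now 6.
Augment Well→v1→v5→v8→Ref: bottleneck 6, flow now 12.
Augment Well→v2→v3→v6→Ref: bottleneck 2, flow now 14.
Augment Well→v2→v5→v8→Ref: bottleneck 8, flow now 22.
Augment Well→v2→v4→v7→v6→Ref: bottleneck 3, flow now 25.
No augmenting path remains; maximum flow = 25.
In the residual graph, reachable from Well: {Well, v1, v2, v4, v5}.
Min-cut edges: v2→v3 (2), v4→v7 (6), v5→v6 (3), v5→v8 (14); capacity 2 + 6 + 3 + 14 = 25.
This cut is saturated, so no flow can exceed 25.

25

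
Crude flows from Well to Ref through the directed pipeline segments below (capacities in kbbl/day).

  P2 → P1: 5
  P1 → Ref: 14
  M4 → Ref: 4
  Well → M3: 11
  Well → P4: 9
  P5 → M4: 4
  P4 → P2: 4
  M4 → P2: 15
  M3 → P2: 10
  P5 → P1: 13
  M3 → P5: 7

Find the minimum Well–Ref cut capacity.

12

Augment Well→P4→P2→P1→Ref: bottleneck 4, flow now 4.
Augment Well→M3→P5→M4→Ref: bottleneck 4, flow now 8.
Augment Well→M3→P5→P1→Ref: bottleneck 3, flow now 11.
Augment Well→M3→P2→P1→Ref: bottleneck 1, flow now 12.
No augmenting path remains; maximum flow = 12.
By max-flow min-cut, the minimum cut capacity equals the max flow.
In the residual graph, reachable from Well: {Well, P4, M3, P2}.
Min-cut edges: M3→P5 (7), P2→P1 (5); capacity 7 + 5 = 12.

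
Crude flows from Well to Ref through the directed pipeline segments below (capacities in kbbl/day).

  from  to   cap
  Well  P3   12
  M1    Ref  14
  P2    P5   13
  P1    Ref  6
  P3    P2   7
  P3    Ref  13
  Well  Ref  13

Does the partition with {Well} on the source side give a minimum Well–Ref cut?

Given cut capacity: 12 + 13 = 25.
Augment Well→Ref: bottleneck 13, flow now 13.
Augment Well→P3→Ref: bottleneck 12, flow now 25.
No augmenting path remains; maximum flow = 25.
Cut capacity 25 equals the max flow, so it is a minimum cut.

Yes — it is a minimum cut (capacity 25).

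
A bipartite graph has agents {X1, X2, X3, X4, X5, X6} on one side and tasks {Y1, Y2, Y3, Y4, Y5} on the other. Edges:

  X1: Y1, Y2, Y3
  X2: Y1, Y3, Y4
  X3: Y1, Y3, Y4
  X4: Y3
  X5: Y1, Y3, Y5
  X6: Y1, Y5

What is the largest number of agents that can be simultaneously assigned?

5

Unit-capacity flow: source→left, listed edges, right→sink; max matching = max flow.
Augmenting path X1→Y1 (+1); matched 1.
Augmenting path X2→Y3 (+1); matched 2.
Augmenting path X3→Y4 (+1); matched 3.
Augmenting path X5→Y5 (+1); matched 4.
Augmenting path X6→Y1→X1→Y2 (+1); matched 5.
No augmenting path remains; maximum matching = 5.
König certificate: {X1, Y1, Y3, Y4, Y5} is a vertex cover of size 5 (every listed pair touches it), so no matching can be larger.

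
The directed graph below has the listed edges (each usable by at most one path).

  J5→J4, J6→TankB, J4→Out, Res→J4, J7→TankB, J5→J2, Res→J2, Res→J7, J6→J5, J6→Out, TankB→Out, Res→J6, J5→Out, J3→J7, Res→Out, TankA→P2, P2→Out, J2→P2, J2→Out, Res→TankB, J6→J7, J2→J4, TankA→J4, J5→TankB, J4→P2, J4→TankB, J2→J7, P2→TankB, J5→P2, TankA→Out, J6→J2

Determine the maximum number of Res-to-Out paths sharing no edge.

5

Assign every edge capacity 1; by Menger, the answer equals the max flow.
Path Res→Out (+1); total 1.
Path Res→J2→Out (+1); total 2.
Path Res→J4→Out (+1); total 3.
Path Res→J6→Out (+1); total 4.
Path Res→TankB→Out (+1); total 5.
No residual Res→Out path; max flow = 5.
Certifying cut of size 5: {Res→J2, Res→J4, Res→J6, Res→Out, TankB→Out}.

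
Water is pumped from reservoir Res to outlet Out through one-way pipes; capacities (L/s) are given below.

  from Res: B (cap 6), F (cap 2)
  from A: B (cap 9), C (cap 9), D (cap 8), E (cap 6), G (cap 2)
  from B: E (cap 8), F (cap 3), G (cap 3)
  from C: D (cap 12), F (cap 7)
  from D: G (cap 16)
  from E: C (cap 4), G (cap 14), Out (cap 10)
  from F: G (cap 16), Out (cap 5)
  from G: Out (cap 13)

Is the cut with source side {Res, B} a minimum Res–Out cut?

No — its capacity is 16, but the minimum cut has capacity 8.

Given cut capacity: 2 + 8 + 3 + 3 = 16.
Augment Res→F→Out: bottleneck 2, flow now 2.
Augment Res→B→E→Out: bottleneck 6, flow now 8.
No augmenting path remains; maximum flow = 8.
In the residual graph, reachable from Res: {Res}.
Min-cut edges: Res→B (6), Res→F (2); capacity 6 + 2 = 8.
Cut capacity 16 exceeds the max flow 8, so it is not minimum.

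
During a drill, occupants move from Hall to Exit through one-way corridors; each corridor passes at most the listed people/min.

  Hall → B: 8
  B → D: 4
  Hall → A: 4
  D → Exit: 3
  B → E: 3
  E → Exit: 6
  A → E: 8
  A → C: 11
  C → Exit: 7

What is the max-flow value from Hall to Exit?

Augment Hall→A→C→Exit: bottleneck 4, flow now 4.
Augment Hall→B→D→Exit: bottleneck 3, flow now 7.
Augment Hall→B→E→Exit: bottleneck 3, flow now 10.
No augmenting path remains; maximum flow = 10.
In the residual graph, reachable from Hall: {Hall, B, D}.
Min-cut edges: Hall→A (4), B→E (3), D→Exit (3); capacity 4 + 3 + 3 = 10.
This cut is saturated, so no flow can exceed 10.

10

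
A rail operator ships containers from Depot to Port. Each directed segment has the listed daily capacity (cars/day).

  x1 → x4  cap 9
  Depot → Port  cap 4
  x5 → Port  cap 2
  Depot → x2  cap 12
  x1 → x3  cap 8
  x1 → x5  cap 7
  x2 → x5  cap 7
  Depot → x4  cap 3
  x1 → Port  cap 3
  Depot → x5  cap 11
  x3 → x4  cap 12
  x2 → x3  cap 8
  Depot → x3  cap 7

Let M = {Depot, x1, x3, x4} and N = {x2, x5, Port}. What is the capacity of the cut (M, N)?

37

Edges leaving {Depot, x1, x3, x4}: Depot→x2 (12), Depot→x5 (11), Depot→Port (4), x1→x5 (7), x1→Port (3).
Cut capacity = 12 + 11 + 4 + 7 + 3 = 37.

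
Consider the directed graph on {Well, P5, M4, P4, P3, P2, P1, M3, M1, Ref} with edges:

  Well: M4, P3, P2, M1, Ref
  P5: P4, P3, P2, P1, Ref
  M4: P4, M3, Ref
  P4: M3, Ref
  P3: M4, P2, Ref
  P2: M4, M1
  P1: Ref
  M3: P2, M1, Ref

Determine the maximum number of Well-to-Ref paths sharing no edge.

Assign every edge capacity 1; by Menger, the answer equals the max flow.
Path Well→Ref (+1); total 1.
Path Well→M4→Ref (+1); total 2.
Path Well→P3→Ref (+1); total 3.
Path Well→P2→M4→P4→Ref (+1); total 4.
No residual Well→Ref path; max flow = 4.
Certifying cut of size 4: {Well→M4, Well→P2, Well→P3, Well→Ref}.

4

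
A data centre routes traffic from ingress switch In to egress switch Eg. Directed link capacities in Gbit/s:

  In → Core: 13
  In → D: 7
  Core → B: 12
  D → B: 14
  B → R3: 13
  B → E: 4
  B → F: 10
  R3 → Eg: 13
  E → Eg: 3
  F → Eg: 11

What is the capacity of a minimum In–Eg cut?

19

Augment In→Core→B→R3→Eg: bottleneck 12, flow now 12.
Augment In→D→B→R3→Eg: bottleneck 1, flow now 13.
Augment In→D→B→E→Eg: bottleneck 3, flow now 16.
Augment In→D→B→F→Eg: bottleneck 3, flow now 19.
No augmenting path remains; maximum flow = 19.
By max-flow min-cut, the minimum cut capacity equals the max flow.
In the residual graph, reachable from In: {In, Core}.
Min-cut edges: In→D (7), Core→B (12); capacity 7 + 12 = 19.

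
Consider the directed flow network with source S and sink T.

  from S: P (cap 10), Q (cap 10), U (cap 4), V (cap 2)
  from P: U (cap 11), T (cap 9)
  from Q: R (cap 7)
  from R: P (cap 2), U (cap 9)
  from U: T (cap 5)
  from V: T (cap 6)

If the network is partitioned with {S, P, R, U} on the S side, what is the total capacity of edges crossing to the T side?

Edges leaving {S, P, R, U}: S→Q (10), S→V (2), P→T (9), U→T (5).
Cut capacity = 10 + 2 + 9 + 5 = 26.

26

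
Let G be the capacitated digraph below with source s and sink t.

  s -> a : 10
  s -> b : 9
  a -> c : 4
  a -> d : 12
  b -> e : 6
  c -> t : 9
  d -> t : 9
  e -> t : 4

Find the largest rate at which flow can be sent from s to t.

Augment s→a→c→t: bottleneck 4, flow now 4.
Augment s→a→d→t: bottleneck 6, flow now 10.
Augment s→b→e→t: bottleneck 4, flow now 14.
No augmenting path remains; maximum flow = 14.
In the residual graph, reachable from s: {s, b, e}.
Min-cut edges: s→a (10), e→t (4); capacity 10 + 4 = 14.
This cut is saturated, so no flow can exceed 14.

14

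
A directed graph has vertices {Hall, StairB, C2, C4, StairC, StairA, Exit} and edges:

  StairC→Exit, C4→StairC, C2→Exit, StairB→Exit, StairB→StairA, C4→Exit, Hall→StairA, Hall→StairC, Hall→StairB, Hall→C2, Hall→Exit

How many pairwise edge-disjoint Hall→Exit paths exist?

Assign every edge capacity 1; by Menger, the answer equals the max flow.
Path Hall→Exit (+1); total 1.
Path Hall→StairB→Exit (+1); total 2.
Path Hall→C2→Exit (+1); total 3.
Path Hall→StairC→Exit (+1); total 4.
No residual Hall→Exit path; max flow = 4.
Certifying cut of size 4: {Hall→C2, Hall→Exit, Hall→StairB, Hall→StairC}.

4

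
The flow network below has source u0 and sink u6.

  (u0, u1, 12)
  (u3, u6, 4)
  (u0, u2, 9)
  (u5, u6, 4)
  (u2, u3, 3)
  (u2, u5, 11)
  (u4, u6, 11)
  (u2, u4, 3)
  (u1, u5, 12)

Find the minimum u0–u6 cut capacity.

10

Augment u0→u1→u5→u6: bottleneck 4, flow now 4.
Augment u0→u2→u3→u6: bottleneck 3, flow now 7.
Augment u0→u2→u4→u6: bottleneck 3, flow now 10.
No augmenting path remains; maximum flow = 10.
By max-flow min-cut, the minimum cut capacity equals the max flow.
In the residual graph, reachable from u0: {u0, u1, u2, u5}.
Min-cut edges: u2→u3 (3), u2→u4 (3), u5→u6 (4); capacity 3 + 3 + 4 = 10.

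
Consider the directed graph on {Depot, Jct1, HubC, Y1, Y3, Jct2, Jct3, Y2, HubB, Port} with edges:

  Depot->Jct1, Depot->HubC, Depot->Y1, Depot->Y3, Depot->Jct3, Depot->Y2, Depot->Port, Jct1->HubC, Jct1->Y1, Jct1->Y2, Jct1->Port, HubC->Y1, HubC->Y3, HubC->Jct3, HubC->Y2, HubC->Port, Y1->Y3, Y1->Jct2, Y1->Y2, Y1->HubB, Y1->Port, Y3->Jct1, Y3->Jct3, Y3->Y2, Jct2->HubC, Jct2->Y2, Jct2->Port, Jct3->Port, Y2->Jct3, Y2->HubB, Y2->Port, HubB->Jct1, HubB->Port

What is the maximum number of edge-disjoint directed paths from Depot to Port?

7

Assign every edge capacity 1; by Menger, the answer equals the max flow.
Path Depot→Port (+1); total 1.
Path Depot→Jct1→Port (+1); total 2.
Path Depot→HubC→Port (+1); total 3.
Path Depot→Y1→Port (+1); total 4.
Path Depot→Jct3→Port (+1); total 5.
Path Depot→Y2→Port (+1); total 6.
Path Depot→Y3→Y2→HubB→Port (+1); total 7.
No residual Depot→Port path; max flow = 7.
Certifying cut of size 7: {Depot→HubC, Depot→Jct1, Depot→Jct3, Depot→Port, Depot→Y1, Depot→Y2, Depot→Y3}.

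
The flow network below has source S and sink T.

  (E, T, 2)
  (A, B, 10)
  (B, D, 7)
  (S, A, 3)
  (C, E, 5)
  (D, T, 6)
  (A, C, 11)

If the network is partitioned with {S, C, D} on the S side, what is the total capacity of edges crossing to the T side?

14

Edges leaving {S, C, D}: S→A (3), C→E (5), D→T (6).
Cut capacity = 3 + 5 + 6 = 14.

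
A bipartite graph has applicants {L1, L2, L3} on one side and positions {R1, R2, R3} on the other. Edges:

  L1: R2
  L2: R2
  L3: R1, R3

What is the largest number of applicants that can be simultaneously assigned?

2

Unit-capacity flow: source→left, listed edges, right→sink; max matching = max flow.
Augmenting path L1→R2 (+1); matched 1.
Augmenting path L3→R1 (+1); matched 2.
No augmenting path remains; maximum matching = 2.
König certificate: {L3, R2} is a vertex cover of size 2 (every listed pair touches it), so no matching can be larger.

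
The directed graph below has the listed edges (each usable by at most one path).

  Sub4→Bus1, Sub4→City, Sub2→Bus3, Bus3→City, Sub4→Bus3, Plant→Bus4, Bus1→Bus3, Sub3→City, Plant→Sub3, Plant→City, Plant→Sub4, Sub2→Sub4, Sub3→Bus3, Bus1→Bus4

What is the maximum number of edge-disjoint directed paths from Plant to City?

Assign every edge capacity 1; by Menger, the answer equals the max flow.
Path Plant→City (+1); total 1.
Path Plant→Sub3→City (+1); total 2.
Path Plant→Sub4→City (+1); total 3.
No residual Plant→City path; max flow = 3.
Certifying cut of size 3: {Plant→City, Plant→Sub3, Plant→Sub4}.

3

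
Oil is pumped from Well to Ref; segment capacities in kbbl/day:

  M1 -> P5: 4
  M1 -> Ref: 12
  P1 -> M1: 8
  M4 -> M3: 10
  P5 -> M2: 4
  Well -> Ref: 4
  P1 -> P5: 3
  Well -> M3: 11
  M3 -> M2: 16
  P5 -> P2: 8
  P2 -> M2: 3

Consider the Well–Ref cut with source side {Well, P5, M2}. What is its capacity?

23

Edges leaving {Well, P5, M2}: Well→M3 (11), Well→Ref (4), P5→P2 (8).
Cut capacity = 11 + 4 + 8 = 23.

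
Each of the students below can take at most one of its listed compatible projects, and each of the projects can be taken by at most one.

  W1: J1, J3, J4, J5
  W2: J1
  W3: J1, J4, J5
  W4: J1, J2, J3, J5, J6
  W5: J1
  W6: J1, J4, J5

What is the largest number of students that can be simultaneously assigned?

5

Unit-capacity flow: source→left, listed edges, right→sink; max matching = max flow.
Augmenting path W1→J1 (+1); matched 1.
Augmenting path W3→J4 (+1); matched 2.
Augmenting path W4→J2 (+1); matched 3.
Augmenting path W6→J5 (+1); matched 4.
Augmenting path W2→J1→W1→J3 (+1); matched 5.
No augmenting path remains; maximum matching = 5.
König certificate: {W1, W3, W4, W6, J1} is a vertex cover of size 5 (every listed pair touches it), so no matching can be larger.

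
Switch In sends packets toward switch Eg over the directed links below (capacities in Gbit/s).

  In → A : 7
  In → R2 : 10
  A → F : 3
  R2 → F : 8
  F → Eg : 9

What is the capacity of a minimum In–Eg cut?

9

Augment In→A→F→Eg: bottleneck 3, flow now 3.
Augment In→R2→F→Eg: bottleneck 6, flow now 9.
No augmenting path remains; maximum flow = 9.
By max-flow min-cut, the minimum cut capacity equals the max flow.
In the residual graph, reachable from In: {In, A, R2, F}.
Min-cut edges: F→Eg (9); capacity 9 = 9.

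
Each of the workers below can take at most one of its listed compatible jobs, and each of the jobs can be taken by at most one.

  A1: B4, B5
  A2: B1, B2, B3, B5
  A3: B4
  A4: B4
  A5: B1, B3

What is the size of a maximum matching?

Unit-capacity flow: source→left, listed edges, right→sink; max matching = max flow.
Augmenting path A1→B4 (+1); matched 1.
Augmenting path A2→B1 (+1); matched 2.
Augmenting path A5→B3 (+1); matched 3.
Augmenting path A3→B4→A1→B5 (+1); matched 4.
No augmenting path remains; maximum matching = 4.
König certificate: {A1, A2, A5, B4} is a vertex cover of size 4 (every listed pair touches it), so no matching can be larger.

4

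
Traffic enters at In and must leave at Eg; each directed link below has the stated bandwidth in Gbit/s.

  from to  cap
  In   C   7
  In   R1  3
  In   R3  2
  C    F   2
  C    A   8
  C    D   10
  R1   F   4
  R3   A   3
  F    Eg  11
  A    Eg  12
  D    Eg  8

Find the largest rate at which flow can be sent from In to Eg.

12

Augment In→C→F→Eg: bottleneck 2, flow now 2.
Augment In→C→A→Eg: bottleneck 5, flow now 7.
Augment In→R1→F→Eg: bottleneck 3, flow now 10.
Augment In→R3→A→Eg: bottleneck 2, flow now 12.
No augmenting path remains; maximum flow = 12.
In the residual graph, reachable from In: {In}.
Min-cut edges: In→C (7), In→R1 (3), In→R3 (2); capacity 7 + 3 + 2 = 12.
This cut is saturated, so no flow can exceed 12.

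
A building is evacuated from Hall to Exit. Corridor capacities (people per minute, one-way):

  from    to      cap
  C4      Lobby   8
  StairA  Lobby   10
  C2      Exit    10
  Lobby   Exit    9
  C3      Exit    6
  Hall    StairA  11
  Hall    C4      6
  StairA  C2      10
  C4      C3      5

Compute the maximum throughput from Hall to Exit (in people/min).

17

Augment Hall→C4→C3→Exit: bottleneck 5, flow now 5.
Augment Hall→C4→Lobby→Exit: bottleneck 1, flow now 6.
Augment Hall→StairA→C2→Exit: bottleneck 10, flow now 16.
Augment Hall→StairA→Lobby→Exit: bottleneck 1, flow now 17.
No augmenting path remains; maximum flow = 17.
In the residual graph, reachable from Hall: {Hall}.
Min-cut edges: Hall→C4 (6), Hall→StairA (11); capacity 6 + 11 = 17.
This cut is saturated, so no flow can exceed 17.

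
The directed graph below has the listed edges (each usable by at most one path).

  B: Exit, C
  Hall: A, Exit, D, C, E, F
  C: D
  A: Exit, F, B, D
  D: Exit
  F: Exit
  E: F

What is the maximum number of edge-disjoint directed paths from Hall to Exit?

Assign every edge capacity 1; by Menger, the answer equals the max flow.
Path Hall→Exit (+1); total 1.
Path Hall→A→Exit (+1); total 2.
Path Hall→D→Exit (+1); total 3.
Path Hall→F→Exit (+1); total 4.
No residual Hall→Exit path; max flow = 4.
Certifying cut of size 4: {D→Exit, F→Exit, Hall→A, Hall→Exit}.

4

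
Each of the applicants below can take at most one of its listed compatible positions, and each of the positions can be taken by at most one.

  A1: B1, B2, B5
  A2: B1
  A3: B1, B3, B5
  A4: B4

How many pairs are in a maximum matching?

4

Unit-capacity flow: source→left, listed edges, right→sink; max matching = max flow.
Augmenting path A1→B1 (+1); matched 1.
Augmenting path A3→B3 (+1); matched 2.
Augmenting path A4→B4 (+1); matched 3.
Augmenting path A2→B1→A1→B2 (+1); matched 4.
No augmenting path remains; maximum matching = 4.
König certificate: {A1, A2, A3, A4} is a vertex cover of size 4 (every listed pair touches it), so no matching can be larger.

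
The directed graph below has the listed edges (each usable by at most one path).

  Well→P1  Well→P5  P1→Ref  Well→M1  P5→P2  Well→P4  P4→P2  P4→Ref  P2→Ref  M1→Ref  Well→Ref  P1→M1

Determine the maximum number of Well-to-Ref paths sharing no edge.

Assign every edge capacity 1; by Menger, the answer equals the max flow.
Path Well→Ref (+1); total 1.
Path Well→P1→Ref (+1); total 2.
Path Well→P4→Ref (+1); total 3.
Path Well→M1→Ref (+1); total 4.
Path Well→P5→P2→Ref (+1); total 5.
No residual Well→Ref path; max flow = 5.
Certifying cut of size 5: {Well→M1, Well→P1, Well→P4, Well→P5, Well→Ref}.

5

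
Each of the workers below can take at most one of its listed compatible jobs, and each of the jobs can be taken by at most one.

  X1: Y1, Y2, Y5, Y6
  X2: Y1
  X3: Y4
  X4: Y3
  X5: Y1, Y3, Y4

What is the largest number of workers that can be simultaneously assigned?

Unit-capacity flow: source→left, listed edges, right→sink; max matching = max flow.
Augmenting path X1→Y1 (+1); matched 1.
Augmenting path X3→Y4 (+1); matched 2.
Augmenting path X4→Y3 (+1); matched 3.
Augmenting path X2→Y1→X1→Y2 (+1); matched 4.
No augmenting path remains; maximum matching = 4.
König certificate: {X1, Y1, Y3, Y4} is a vertex cover of size 4 (every listed pair touches it), so no matching can be larger.

4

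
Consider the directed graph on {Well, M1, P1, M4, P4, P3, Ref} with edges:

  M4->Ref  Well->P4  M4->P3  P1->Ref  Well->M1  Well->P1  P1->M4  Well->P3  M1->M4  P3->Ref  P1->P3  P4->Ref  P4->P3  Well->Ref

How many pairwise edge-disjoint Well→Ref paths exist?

Assign every edge capacity 1; by Menger, the answer equals the max flow.
Path Well→Ref (+1); total 1.
Path Well→P1→Ref (+1); total 2.
Path Well→P4→Ref (+1); total 3.
Path Well→P3→Ref (+1); total 4.
Path Well→M1→M4→Ref (+1); total 5.
No residual Well→Ref path; max flow = 5.
Certifying cut of size 5: {Well→M1, Well→P1, Well→P3, Well→P4, Well→Ref}.

5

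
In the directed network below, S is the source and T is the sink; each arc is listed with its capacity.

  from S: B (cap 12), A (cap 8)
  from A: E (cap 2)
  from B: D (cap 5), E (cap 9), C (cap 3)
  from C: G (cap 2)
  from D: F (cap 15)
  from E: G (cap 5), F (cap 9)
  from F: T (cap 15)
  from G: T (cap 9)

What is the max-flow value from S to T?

Augment S→A→E→F→T: bottleneck 2, flow now 2.
Augment S→B→C→G→T: bottleneck 2, flow now 4.
Augment S→B→D→F→T: bottleneck 5, flow now 9.
Augment S→B→E→F→T: bottleneck 5, flow now 14.
No augmenting path remains; maximum flow = 14.
In the residual graph, reachable from S: {S, A}.
Min-cut edges: S→B (12), A→E (2); capacity 12 + 2 = 14.
This cut is saturated, so no flow can exceed 14.

14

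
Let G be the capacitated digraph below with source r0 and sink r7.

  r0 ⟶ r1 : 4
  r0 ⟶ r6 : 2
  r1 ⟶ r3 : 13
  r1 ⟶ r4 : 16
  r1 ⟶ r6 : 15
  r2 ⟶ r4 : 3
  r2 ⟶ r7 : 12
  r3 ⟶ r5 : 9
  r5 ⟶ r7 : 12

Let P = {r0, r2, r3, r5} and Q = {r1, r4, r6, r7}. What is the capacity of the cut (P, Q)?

Edges leaving {r0, r2, r3, r5}: r0→r1 (4), r0→r6 (2), r2→r4 (3), r2→r7 (12), r5→r7 (12).
Cut capacity = 4 + 2 + 3 + 12 + 12 = 33.

33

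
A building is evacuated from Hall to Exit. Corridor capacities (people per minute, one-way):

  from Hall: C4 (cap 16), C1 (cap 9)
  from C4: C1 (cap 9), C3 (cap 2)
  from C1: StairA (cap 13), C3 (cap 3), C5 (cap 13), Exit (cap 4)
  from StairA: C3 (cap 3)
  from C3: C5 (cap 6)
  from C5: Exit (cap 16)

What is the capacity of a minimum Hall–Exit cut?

Augment Hall→C1→Exit: bottleneck 4, flow now 4.
Augment Hall→C1→C5→Exit: bottleneck 5, flow now 9.
Augment Hall→C4→C1→C5→Exit: bottleneck 8, flow now 17.
Augment Hall→C4→C3→C5→Exit: bottleneck 2, flow now 19.
Augment Hall→C4→C1→C3→C5→Exit: bottleneck 1, flow now 20.
No augmenting path remains; maximum flow = 20.
By max-flow min-cut, the minimum cut capacity equals the max flow.
In the residual graph, reachable from Hall: {Hall, C4}.
Min-cut edges: Hall→C1 (9), C4→C1 (9), C4→C3 (2); capacity 9 + 9 + 2 = 20.

20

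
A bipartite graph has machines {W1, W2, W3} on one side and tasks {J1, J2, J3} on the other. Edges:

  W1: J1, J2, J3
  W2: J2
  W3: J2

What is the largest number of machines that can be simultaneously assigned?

2

Unit-capacity flow: source→left, listed edges, right→sink; max matching = max flow.
Augmenting path W1→J1 (+1); matched 1.
Augmenting path W2→J2 (+1); matched 2.
No augmenting path remains; maximum matching = 2.
König certificate: {W1, J2} is a vertex cover of size 2 (every listed pair touches it), so no matching can be larger.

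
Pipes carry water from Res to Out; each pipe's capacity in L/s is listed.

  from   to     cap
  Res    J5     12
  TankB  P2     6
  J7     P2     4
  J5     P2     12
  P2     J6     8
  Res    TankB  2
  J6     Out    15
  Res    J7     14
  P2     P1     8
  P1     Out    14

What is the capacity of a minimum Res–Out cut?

Augment Res→TankB→P2→P1→Out: bottleneck 2, flow now 2.
Augment Res→J5→P2→P1→Out: bottleneck 6, flow now 8.
Augment Res→J5→P2→J6→Out: bottleneck 6, flow now 14.
Augment Res→J7→P2→J6→Out: bottleneck 2, flow now 16.
No augmenting path remains; maximum flow = 16.
By max-flow min-cut, the minimum cut capacity equals the max flow.
In the residual graph, reachable from Res: {Res, TankB, J5, J7, P2}.
Min-cut edges: P2→P1 (8), P2→J6 (8); capacity 8 + 8 = 16.

16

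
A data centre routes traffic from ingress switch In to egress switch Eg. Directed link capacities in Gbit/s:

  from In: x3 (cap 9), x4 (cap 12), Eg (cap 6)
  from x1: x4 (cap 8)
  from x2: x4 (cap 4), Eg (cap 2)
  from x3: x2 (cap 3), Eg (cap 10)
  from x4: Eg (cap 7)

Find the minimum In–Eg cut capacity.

22

Augment In→Eg: bottleneck 6, flow now 6.
Augment In→x3→Eg: bottleneck 9, flow now 15.
Augment In→x4→Eg: bottleneck 7, flow now 22.
No augmenting path remains; maximum flow = 22.
By max-flow min-cut, the minimum cut capacity equals the max flow.
In the residual graph, reachable from In: {In, x4}.
Min-cut edges: In→x3 (9), In→Eg (6), x4→Eg (7); capacity 9 + 6 + 7 = 22.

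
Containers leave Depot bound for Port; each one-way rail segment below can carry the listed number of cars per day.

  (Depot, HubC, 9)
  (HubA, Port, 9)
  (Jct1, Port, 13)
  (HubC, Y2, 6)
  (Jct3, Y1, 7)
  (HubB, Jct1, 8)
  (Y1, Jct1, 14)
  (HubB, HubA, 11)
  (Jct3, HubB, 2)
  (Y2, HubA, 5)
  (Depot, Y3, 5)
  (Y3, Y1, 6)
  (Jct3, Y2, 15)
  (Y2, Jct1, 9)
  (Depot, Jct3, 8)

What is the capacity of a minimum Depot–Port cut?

19

Augment Depot→Jct3→HubB→Jct1→Port: bottleneck 2, flow now 2.
Augment Depot→Jct3→Y1→Jct1→Port: bottleneck 6, flow now 8.
Augment Depot→HubC→Y2→Jct1→Port: bottleneck 5, flow now 13.
Augment Depot→HubC→Y2→HubA→Port: bottleneck 1, flow now 14.
Augment Depot→Y3→Y1→Jct3→Y2→HubA→Port: bottleneck 4, flow now 18. (uses reverse residual edge)
Augment Depot→Y3→Y1→Jct1→HubB→HubA→Port: bottleneck 1, flow now 19. (uses reverse residual edge)
No augmenting path remains; maximum flow = 19.
By max-flow min-cut, the minimum cut capacity equals the max flow.
In the residual graph, reachable from Depot: {Depot, HubC}.
Min-cut edges: Depot→Jct3 (8), Depot→Y3 (5), HubC→Y2 (6); capacity 8 + 5 + 6 = 19.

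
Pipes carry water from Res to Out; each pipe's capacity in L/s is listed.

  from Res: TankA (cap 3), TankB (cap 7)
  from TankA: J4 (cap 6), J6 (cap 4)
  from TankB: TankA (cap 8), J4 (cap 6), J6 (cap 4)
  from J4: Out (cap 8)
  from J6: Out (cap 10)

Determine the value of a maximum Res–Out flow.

10

Augment Res→TankA→J4→Out: bottleneck 3, flow now 3.
Augment Res→TankB→J4→Out: bottleneck 5, flow now 8.
Augment Res→TankB→J6→Out: bottleneck 2, flow now 10.
No augmenting path remains; maximum flow = 10.
In the residual graph, reachable from Res: {Res}.
Min-cut edges: Res→TankA (3), Res→TankB (7); capacity 3 + 7 = 10.
This cut is saturated, so no flow can exceed 10.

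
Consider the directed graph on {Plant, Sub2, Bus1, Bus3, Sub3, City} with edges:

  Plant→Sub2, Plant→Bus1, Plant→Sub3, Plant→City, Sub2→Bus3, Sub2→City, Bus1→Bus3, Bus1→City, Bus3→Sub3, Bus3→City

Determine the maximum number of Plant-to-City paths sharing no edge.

3

Assign every edge capacity 1; by Menger, the answer equals the max flow.
Path Plant→City (+1); total 1.
Path Plant→Sub2→City (+1); total 2.
Path Plant→Bus1→City (+1); total 3.
No residual Plant→City path; max flow = 3.
Certifying cut of size 3: {Plant→Bus1, Plant→City, Plant→Sub2}.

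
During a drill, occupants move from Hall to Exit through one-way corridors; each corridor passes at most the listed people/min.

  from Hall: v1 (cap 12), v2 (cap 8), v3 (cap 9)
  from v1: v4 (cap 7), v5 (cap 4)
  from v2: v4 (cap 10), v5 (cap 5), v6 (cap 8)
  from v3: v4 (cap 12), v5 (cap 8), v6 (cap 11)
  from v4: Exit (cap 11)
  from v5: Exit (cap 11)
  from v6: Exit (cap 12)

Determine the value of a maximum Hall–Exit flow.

Augment Hall→v1→v4→Exit: bottleneck 7, flow now 7.
Augment Hall→v1→v5→Exit: bottleneck 4, flow now 11.
Augment Hall→v2→v4→Exit: bottleneck 4, flow now 15.
Augment Hall→v2→v5→Exit: bottleneck 4, flow now 19.
Augment Hall→v3→v5→Exit: bottleneck 3, flow now 22.
Augment Hall→v3→v6→Exit: bottleneck 6, flow now 28.
No augmenting path remains; maximum flow = 28.
In the residual graph, reachable from Hall: {Hall, v1}.
Min-cut edges: Hall→v2 (8), Hall→v3 (9), v1→v4 (7), v1→v5 (4); capacity 8 + 9 + 7 + 4 = 28.
This cut is saturated, so no flow can exceed 28.

28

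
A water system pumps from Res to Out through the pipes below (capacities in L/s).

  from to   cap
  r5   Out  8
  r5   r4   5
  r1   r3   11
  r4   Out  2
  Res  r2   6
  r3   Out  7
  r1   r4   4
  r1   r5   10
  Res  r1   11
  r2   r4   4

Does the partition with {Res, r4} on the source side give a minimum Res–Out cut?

Given cut capacity: 11 + 6 + 2 = 19.
Augment Res→r1→r3→Out: bottleneck 7, flow now 7.
Augment Res→r1→r4→Out: bottleneck 2, flow now 9.
Augment Res→r1→r5→Out: bottleneck 2, flow now 11.
Augment Res→r2→r4→r1→r5→Out: bottleneck 2, flow now 13. (uses reverse residual edge)
No augmenting path remains; maximum flow = 13.
In the residual graph, reachable from Res: {Res, r2, r4}.
Min-cut edges: Res→r1 (11), r4→Out (2); capacity 11 + 2 = 13.
Cut capacity 19 exceeds the max flow 13, so it is not minimum.

No — its capacity is 19, but the minimum cut has capacity 13.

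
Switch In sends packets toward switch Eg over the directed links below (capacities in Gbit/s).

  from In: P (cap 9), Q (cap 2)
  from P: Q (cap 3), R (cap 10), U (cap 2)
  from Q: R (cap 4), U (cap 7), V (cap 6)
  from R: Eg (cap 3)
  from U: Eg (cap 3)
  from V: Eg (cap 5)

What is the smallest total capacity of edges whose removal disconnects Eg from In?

10

Augment In→P→R→Eg: bottleneck 3, flow now 3.
Augment In→P→U→Eg: bottleneck 2, flow now 5.
Augment In→Q→U→Eg: bottleneck 1, flow now 6.
Augment In→Q→V→Eg: bottleneck 1, flow now 7.
Augment In→P→Q→V→Eg: bottleneck 3, flow now 10.
No augmenting path remains; maximum flow = 10.
By max-flow min-cut, the minimum cut capacity equals the max flow.
In the residual graph, reachable from In: {In, P, R}.
Min-cut edges: In→Q (2), P→Q (3), P→U (2), R→Eg (3); capacity 2 + 3 + 2 + 3 = 10.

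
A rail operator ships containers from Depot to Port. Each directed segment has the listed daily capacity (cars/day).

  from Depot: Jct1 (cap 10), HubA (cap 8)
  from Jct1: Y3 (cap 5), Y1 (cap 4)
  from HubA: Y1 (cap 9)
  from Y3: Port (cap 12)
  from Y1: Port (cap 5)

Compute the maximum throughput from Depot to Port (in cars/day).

Augment Depot→Jct1→Y3→Port: bottleneck 5, flow now 5.
Augment Depot→Jct1→Y1→Port: bottleneck 4, flow now 9.
Augment Depot→HubA→Y1→Port: bottleneck 1, flow now 10.
No augmenting path remains; maximum flow = 10.
In the residual graph, reachable from Depot: {Depot, Jct1, HubA, Y1}.
Min-cut edges: Jct1→Y3 (5), Y1→Port (5); capacity 5 + 5 = 10.
This cut is saturated, so no flow can exceed 10.

10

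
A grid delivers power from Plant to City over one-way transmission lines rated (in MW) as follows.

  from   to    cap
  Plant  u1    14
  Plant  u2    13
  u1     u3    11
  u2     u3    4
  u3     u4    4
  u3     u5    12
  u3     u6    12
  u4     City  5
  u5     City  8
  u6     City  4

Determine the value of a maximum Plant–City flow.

15

Augment Plant→u1→u3→u4→City: bottleneck 4, flow now 4.
Augment Plant→u1→u3→u5→City: bottleneck 7, flow now 11.
Augment Plant→u2→u3→u5→City: bottleneck 1, flow now 12.
Augment Plant→u2→u3→u6→City: bottleneck 3, flow now 15.
No augmenting path remains; maximum flow = 15.
In the residual graph, reachable from Plant: {Plant, u1, u2}.
Min-cut edges: u1→u3 (11), u2→u3 (4); capacity 11 + 4 = 15.
This cut is saturated, so no flow can exceed 15.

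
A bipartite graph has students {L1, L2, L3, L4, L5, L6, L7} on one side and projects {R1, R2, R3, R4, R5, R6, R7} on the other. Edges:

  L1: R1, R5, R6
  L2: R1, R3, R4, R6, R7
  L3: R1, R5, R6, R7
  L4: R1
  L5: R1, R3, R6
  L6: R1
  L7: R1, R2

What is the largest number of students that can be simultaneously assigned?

6

Unit-capacity flow: source→left, listed edges, right→sink; max matching = max flow.
Augmenting path L1→R1 (+1); matched 1.
Augmenting path L2→R3 (+1); matched 2.
Augmenting path L3→R5 (+1); matched 3.
Augmenting path L5→R6 (+1); matched 4.
Augmenting path L7→R2 (+1); matched 5.
Augmenting path L4→R1→L1→R5→L3→R7 (+1); matched 6.
No augmenting path remains; maximum matching = 6.
König certificate: {L1, L2, L3, L5, L7, R1} is a vertex cover of size 6 (every listed pair touches it), so no matching can be larger.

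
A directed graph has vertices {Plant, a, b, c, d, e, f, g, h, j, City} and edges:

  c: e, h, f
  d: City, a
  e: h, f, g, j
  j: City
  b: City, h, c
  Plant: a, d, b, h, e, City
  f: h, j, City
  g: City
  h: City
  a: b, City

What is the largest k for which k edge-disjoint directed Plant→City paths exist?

6

Assign every edge capacity 1; by Menger, the answer equals the max flow.
Path Plant→City (+1); total 1.
Path Plant→a→City (+1); total 2.
Path Plant→b→City (+1); total 3.
Path Plant→d→City (+1); total 4.
Path Plant→h→City (+1); total 5.
Path Plant→e→f→City (+1); total 6.
No residual Plant→City path; max flow = 6.
Certifying cut of size 6: {Plant→City, Plant→a, Plant→b, Plant→d, Plant→e, Plant→h}.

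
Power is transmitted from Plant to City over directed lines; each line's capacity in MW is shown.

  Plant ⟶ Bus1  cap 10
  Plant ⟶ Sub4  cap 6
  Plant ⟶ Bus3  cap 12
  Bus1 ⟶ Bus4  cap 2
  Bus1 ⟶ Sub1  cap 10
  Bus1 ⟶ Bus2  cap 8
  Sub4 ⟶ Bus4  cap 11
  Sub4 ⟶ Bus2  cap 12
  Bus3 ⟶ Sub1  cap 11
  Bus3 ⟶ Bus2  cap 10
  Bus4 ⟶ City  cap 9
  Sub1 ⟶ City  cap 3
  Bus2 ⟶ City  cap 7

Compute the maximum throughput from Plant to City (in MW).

18

Augment Plant→Bus1→Bus4→City: bottleneck 2, flow now 2.
Augment Plant→Bus1→Sub1→City: bottleneck 3, flow now 5.
Augment Plant→Bus1→Bus2→City: bottleneck 5, flow now 10.
Augment Plant→Sub4→Bus4→City: bottleneck 6, flow now 16.
Augment Plant→Bus3→Bus2→City: bottleneck 2, flow now 18.
No augmenting path remains; maximum flow = 18.
In the residual graph, reachable from Plant: {Plant, Bus1, Bus3, Sub1, Bus2}.
Min-cut edges: Plant→Sub4 (6), Bus1→Bus4 (2), Sub1→City (3), Bus2→City (7); capacity 6 + 2 + 3 + 7 = 18.
This cut is saturated, so no flow can exceed 18.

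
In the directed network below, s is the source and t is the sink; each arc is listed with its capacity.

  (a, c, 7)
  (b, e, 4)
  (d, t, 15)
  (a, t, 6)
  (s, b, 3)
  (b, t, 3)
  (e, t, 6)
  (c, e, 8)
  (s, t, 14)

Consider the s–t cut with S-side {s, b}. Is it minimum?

No — its capacity is 21, but the minimum cut has capacity 17.

Given cut capacity: 14 + 4 + 3 = 21.
Augment s→t: bottleneck 14, flow now 14.
Augment s→b→t: bottleneck 3, flow now 17.
No augmenting path remains; maximum flow = 17.
In the residual graph, reachable from s: {s}.
Min-cut edges: s→b (3), s→t (14); capacity 3 + 14 = 17.
Cut capacity 21 exceeds the max flow 17, so it is not minimum.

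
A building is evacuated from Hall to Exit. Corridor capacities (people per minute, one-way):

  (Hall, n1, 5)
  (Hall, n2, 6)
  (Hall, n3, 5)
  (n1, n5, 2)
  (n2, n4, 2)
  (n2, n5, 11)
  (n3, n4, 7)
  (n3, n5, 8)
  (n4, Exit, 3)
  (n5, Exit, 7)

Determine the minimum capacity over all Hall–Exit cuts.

10

Augment Hall→n1→n5→Exit: bottleneck 2, flow now 2.
Augment Hall→n2→n4→Exit: bottleneck 2, flow now 4.
Augment Hall→n2→n5→Exit: bottleneck 4, flow now 8.
Augment Hall→n3→n4→Exit: bottleneck 1, flow now 9.
Augment Hall→n3→n5→Exit: bottleneck 1, flow now 10.
No augmenting path remains; maximum flow = 10.
By max-flow min-cut, the minimum cut capacity equals the max flow.
In the residual graph, reachable from Hall: {Hall, n1, n2, n3, n4, n5}.
Min-cut edges: n4→Exit (3), n5→Exit (7); capacity 3 + 7 = 10.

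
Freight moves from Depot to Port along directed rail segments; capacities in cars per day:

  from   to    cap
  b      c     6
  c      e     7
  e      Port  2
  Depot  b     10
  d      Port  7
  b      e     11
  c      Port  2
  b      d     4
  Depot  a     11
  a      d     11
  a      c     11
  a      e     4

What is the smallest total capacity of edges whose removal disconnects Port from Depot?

Augment Depot→a→c→Port: bottleneck 2, flow now 2.
Augment Depot→a→d→Port: bottleneck 7, flow now 9.
Augment Depot→a→e→Port: bottleneck 2, flow now 11.
No augmenting path remains; maximum flow = 11.
By max-flow min-cut, the minimum cut capacity equals the max flow.
In the residual graph, reachable from Depot: {Depot, a, b, c, d, e}.
Min-cut edges: c→Port (2), d→Port (7), e→Port (2); capacity 2 + 7 + 2 = 11.

11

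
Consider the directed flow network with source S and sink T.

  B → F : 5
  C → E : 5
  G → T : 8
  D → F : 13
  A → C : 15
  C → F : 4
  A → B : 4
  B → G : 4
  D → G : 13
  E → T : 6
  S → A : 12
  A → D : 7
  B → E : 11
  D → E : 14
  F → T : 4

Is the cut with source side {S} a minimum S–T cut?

Given cut capacity: 12 = 12.
Augment S→A→B→E→T: bottleneck 4, flow now 4.
Augment S→A→C→E→T: bottleneck 2, flow now 6.
Augment S→A→C→F→T: bottleneck 4, flow now 10.
Augment S→A→D→G→T: bottleneck 2, flow now 12.
No augmenting path remains; maximum flow = 12.
Cut capacity 12 equals the max flow, so it is a minimum cut.

Yes — it is a minimum cut (capacity 12).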